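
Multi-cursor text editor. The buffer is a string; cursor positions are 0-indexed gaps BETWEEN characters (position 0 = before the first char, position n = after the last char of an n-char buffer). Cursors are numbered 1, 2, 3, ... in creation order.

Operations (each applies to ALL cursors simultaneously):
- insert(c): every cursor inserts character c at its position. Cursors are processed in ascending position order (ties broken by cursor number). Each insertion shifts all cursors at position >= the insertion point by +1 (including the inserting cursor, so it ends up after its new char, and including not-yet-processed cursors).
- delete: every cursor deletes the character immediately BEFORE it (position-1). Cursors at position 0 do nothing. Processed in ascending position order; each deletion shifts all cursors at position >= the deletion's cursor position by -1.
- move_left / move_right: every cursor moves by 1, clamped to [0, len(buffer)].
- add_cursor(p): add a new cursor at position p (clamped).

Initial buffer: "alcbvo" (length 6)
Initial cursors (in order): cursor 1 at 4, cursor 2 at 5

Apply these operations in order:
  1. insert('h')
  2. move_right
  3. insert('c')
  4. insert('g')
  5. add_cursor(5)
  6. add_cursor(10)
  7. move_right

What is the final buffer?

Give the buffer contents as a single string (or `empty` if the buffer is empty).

Answer: alcbhvcghocg

Derivation:
After op 1 (insert('h')): buffer="alcbhvho" (len 8), cursors c1@5 c2@7, authorship ....1.2.
After op 2 (move_right): buffer="alcbhvho" (len 8), cursors c1@6 c2@8, authorship ....1.2.
After op 3 (insert('c')): buffer="alcbhvchoc" (len 10), cursors c1@7 c2@10, authorship ....1.12.2
After op 4 (insert('g')): buffer="alcbhvcghocg" (len 12), cursors c1@8 c2@12, authorship ....1.112.22
After op 5 (add_cursor(5)): buffer="alcbhvcghocg" (len 12), cursors c3@5 c1@8 c2@12, authorship ....1.112.22
After op 6 (add_cursor(10)): buffer="alcbhvcghocg" (len 12), cursors c3@5 c1@8 c4@10 c2@12, authorship ....1.112.22
After op 7 (move_right): buffer="alcbhvcghocg" (len 12), cursors c3@6 c1@9 c4@11 c2@12, authorship ....1.112.22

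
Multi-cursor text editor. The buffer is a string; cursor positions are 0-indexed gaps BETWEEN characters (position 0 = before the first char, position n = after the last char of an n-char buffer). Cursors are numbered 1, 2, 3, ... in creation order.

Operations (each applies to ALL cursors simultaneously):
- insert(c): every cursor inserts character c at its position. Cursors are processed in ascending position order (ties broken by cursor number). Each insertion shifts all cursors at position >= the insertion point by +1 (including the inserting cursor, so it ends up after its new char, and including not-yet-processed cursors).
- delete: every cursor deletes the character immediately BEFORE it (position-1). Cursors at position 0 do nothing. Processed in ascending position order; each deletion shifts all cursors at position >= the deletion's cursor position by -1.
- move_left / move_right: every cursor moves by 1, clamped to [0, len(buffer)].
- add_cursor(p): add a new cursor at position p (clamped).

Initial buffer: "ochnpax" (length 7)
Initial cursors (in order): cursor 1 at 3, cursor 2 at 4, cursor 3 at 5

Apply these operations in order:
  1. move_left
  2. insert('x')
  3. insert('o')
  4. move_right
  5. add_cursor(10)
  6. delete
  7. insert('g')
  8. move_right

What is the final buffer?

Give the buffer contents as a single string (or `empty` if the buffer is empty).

After op 1 (move_left): buffer="ochnpax" (len 7), cursors c1@2 c2@3 c3@4, authorship .......
After op 2 (insert('x')): buffer="ocxhxnxpax" (len 10), cursors c1@3 c2@5 c3@7, authorship ..1.2.3...
After op 3 (insert('o')): buffer="ocxohxonxopax" (len 13), cursors c1@4 c2@7 c3@10, authorship ..11.22.33...
After op 4 (move_right): buffer="ocxohxonxopax" (len 13), cursors c1@5 c2@8 c3@11, authorship ..11.22.33...
After op 5 (add_cursor(10)): buffer="ocxohxonxopax" (len 13), cursors c1@5 c2@8 c4@10 c3@11, authorship ..11.22.33...
After op 6 (delete): buffer="ocxoxoxax" (len 9), cursors c1@4 c2@6 c3@7 c4@7, authorship ..11223..
After op 7 (insert('g')): buffer="ocxogxogxggax" (len 13), cursors c1@5 c2@8 c3@11 c4@11, authorship ..111222334..
After op 8 (move_right): buffer="ocxogxogxggax" (len 13), cursors c1@6 c2@9 c3@12 c4@12, authorship ..111222334..

Answer: ocxogxogxggax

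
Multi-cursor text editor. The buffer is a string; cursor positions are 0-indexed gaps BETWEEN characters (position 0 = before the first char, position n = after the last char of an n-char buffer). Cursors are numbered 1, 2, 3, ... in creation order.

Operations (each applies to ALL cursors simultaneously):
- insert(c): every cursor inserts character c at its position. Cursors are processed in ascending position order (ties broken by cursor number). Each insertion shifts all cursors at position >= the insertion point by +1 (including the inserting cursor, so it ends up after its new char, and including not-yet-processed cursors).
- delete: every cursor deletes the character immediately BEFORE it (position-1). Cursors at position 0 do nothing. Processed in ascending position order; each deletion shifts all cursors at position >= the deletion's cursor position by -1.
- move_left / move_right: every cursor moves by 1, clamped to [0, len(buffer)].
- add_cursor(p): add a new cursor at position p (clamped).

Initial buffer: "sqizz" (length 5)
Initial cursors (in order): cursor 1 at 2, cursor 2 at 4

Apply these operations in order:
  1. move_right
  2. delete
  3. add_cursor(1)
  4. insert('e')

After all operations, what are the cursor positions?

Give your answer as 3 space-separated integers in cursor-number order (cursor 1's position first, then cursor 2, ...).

After op 1 (move_right): buffer="sqizz" (len 5), cursors c1@3 c2@5, authorship .....
After op 2 (delete): buffer="sqz" (len 3), cursors c1@2 c2@3, authorship ...
After op 3 (add_cursor(1)): buffer="sqz" (len 3), cursors c3@1 c1@2 c2@3, authorship ...
After op 4 (insert('e')): buffer="seqeze" (len 6), cursors c3@2 c1@4 c2@6, authorship .3.1.2

Answer: 4 6 2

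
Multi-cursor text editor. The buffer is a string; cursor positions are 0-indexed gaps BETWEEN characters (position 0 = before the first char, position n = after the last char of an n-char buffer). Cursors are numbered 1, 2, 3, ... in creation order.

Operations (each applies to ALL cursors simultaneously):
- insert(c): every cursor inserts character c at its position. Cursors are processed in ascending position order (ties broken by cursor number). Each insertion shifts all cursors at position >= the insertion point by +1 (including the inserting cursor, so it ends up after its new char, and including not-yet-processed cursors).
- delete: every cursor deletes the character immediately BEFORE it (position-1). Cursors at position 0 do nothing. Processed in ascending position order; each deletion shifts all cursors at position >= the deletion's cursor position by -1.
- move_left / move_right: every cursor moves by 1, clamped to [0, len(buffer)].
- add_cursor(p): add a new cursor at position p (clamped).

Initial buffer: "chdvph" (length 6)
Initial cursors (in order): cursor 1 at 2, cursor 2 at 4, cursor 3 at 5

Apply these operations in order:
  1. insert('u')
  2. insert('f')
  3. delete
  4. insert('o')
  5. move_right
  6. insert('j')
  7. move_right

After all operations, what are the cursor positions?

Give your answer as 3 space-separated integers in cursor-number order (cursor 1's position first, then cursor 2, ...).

Answer: 7 12 15

Derivation:
After op 1 (insert('u')): buffer="chudvupuh" (len 9), cursors c1@3 c2@6 c3@8, authorship ..1..2.3.
After op 2 (insert('f')): buffer="chufdvufpufh" (len 12), cursors c1@4 c2@8 c3@11, authorship ..11..22.33.
After op 3 (delete): buffer="chudvupuh" (len 9), cursors c1@3 c2@6 c3@8, authorship ..1..2.3.
After op 4 (insert('o')): buffer="chuodvuopuoh" (len 12), cursors c1@4 c2@8 c3@11, authorship ..11..22.33.
After op 5 (move_right): buffer="chuodvuopuoh" (len 12), cursors c1@5 c2@9 c3@12, authorship ..11..22.33.
After op 6 (insert('j')): buffer="chuodjvuopjuohj" (len 15), cursors c1@6 c2@11 c3@15, authorship ..11.1.22.233.3
After op 7 (move_right): buffer="chuodjvuopjuohj" (len 15), cursors c1@7 c2@12 c3@15, authorship ..11.1.22.233.3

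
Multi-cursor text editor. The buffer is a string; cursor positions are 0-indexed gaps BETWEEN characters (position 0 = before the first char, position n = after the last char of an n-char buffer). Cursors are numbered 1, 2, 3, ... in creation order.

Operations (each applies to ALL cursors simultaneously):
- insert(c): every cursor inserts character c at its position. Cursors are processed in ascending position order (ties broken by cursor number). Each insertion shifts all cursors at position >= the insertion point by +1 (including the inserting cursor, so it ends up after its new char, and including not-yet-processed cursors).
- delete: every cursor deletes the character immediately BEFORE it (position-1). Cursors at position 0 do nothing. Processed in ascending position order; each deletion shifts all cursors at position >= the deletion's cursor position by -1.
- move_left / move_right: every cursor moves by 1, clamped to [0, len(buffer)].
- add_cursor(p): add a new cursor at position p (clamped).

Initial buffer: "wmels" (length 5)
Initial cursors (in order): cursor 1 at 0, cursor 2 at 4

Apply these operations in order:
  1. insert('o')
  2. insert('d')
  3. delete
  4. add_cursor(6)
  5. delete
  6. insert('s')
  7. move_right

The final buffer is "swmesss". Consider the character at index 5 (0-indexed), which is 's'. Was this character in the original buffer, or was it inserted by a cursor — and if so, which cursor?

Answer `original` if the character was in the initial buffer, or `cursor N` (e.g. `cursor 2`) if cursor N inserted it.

Answer: cursor 3

Derivation:
After op 1 (insert('o')): buffer="owmelos" (len 7), cursors c1@1 c2@6, authorship 1....2.
After op 2 (insert('d')): buffer="odwmelods" (len 9), cursors c1@2 c2@8, authorship 11....22.
After op 3 (delete): buffer="owmelos" (len 7), cursors c1@1 c2@6, authorship 1....2.
After op 4 (add_cursor(6)): buffer="owmelos" (len 7), cursors c1@1 c2@6 c3@6, authorship 1....2.
After op 5 (delete): buffer="wmes" (len 4), cursors c1@0 c2@3 c3@3, authorship ....
After op 6 (insert('s')): buffer="swmesss" (len 7), cursors c1@1 c2@6 c3@6, authorship 1...23.
After op 7 (move_right): buffer="swmesss" (len 7), cursors c1@2 c2@7 c3@7, authorship 1...23.
Authorship (.=original, N=cursor N): 1 . . . 2 3 .
Index 5: author = 3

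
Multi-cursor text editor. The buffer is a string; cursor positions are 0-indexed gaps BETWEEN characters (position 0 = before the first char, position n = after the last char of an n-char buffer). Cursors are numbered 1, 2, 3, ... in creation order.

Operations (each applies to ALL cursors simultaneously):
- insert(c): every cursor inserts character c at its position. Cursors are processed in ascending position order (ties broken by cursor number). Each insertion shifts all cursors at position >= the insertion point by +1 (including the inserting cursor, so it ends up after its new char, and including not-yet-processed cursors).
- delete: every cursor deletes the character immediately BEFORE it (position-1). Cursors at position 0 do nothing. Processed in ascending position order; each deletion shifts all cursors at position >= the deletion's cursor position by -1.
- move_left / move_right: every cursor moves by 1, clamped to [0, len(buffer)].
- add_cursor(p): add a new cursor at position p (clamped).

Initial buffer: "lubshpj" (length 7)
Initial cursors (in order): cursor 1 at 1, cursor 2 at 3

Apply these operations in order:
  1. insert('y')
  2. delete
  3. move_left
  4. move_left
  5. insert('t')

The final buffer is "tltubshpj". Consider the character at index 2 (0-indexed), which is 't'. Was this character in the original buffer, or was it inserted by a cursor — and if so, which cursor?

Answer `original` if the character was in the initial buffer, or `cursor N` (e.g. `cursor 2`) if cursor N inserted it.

After op 1 (insert('y')): buffer="lyubyshpj" (len 9), cursors c1@2 c2@5, authorship .1..2....
After op 2 (delete): buffer="lubshpj" (len 7), cursors c1@1 c2@3, authorship .......
After op 3 (move_left): buffer="lubshpj" (len 7), cursors c1@0 c2@2, authorship .......
After op 4 (move_left): buffer="lubshpj" (len 7), cursors c1@0 c2@1, authorship .......
After op 5 (insert('t')): buffer="tltubshpj" (len 9), cursors c1@1 c2@3, authorship 1.2......
Authorship (.=original, N=cursor N): 1 . 2 . . . . . .
Index 2: author = 2

Answer: cursor 2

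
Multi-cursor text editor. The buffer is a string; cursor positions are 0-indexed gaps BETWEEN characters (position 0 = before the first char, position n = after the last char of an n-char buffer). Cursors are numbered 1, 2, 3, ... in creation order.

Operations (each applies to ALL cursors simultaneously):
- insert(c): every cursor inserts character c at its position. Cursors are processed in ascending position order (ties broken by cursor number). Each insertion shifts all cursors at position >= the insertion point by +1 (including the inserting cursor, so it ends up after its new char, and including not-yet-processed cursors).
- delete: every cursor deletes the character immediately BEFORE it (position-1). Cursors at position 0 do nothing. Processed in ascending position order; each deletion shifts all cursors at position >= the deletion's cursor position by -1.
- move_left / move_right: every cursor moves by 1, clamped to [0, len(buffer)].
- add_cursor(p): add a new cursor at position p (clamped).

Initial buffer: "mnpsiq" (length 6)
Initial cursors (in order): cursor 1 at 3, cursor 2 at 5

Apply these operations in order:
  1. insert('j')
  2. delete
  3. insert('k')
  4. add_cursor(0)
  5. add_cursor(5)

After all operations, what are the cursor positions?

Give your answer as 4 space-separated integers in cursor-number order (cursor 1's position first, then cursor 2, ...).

After op 1 (insert('j')): buffer="mnpjsijq" (len 8), cursors c1@4 c2@7, authorship ...1..2.
After op 2 (delete): buffer="mnpsiq" (len 6), cursors c1@3 c2@5, authorship ......
After op 3 (insert('k')): buffer="mnpksikq" (len 8), cursors c1@4 c2@7, authorship ...1..2.
After op 4 (add_cursor(0)): buffer="mnpksikq" (len 8), cursors c3@0 c1@4 c2@7, authorship ...1..2.
After op 5 (add_cursor(5)): buffer="mnpksikq" (len 8), cursors c3@0 c1@4 c4@5 c2@7, authorship ...1..2.

Answer: 4 7 0 5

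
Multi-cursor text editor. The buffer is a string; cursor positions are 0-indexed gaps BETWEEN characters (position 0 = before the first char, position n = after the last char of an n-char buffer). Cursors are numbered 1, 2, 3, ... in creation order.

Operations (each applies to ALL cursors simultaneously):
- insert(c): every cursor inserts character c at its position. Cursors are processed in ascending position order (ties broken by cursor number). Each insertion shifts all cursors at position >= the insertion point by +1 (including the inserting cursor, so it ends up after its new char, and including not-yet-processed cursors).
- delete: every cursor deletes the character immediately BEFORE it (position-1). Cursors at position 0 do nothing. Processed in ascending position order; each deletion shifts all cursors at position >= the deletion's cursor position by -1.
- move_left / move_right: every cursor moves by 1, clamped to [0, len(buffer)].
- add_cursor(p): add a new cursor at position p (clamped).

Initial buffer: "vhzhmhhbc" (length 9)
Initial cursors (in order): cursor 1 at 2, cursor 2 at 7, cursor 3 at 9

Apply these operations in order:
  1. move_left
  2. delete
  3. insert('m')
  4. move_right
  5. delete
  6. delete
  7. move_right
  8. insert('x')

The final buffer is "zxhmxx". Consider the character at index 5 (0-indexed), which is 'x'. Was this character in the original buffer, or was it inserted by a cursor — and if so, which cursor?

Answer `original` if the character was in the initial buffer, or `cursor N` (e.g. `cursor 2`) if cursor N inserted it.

Answer: cursor 3

Derivation:
After op 1 (move_left): buffer="vhzhmhhbc" (len 9), cursors c1@1 c2@6 c3@8, authorship .........
After op 2 (delete): buffer="hzhmhc" (len 6), cursors c1@0 c2@4 c3@5, authorship ......
After op 3 (insert('m')): buffer="mhzhmmhmc" (len 9), cursors c1@1 c2@6 c3@8, authorship 1....2.3.
After op 4 (move_right): buffer="mhzhmmhmc" (len 9), cursors c1@2 c2@7 c3@9, authorship 1....2.3.
After op 5 (delete): buffer="mzhmmm" (len 6), cursors c1@1 c2@5 c3@6, authorship 1...23
After op 6 (delete): buffer="zhm" (len 3), cursors c1@0 c2@3 c3@3, authorship ...
After op 7 (move_right): buffer="zhm" (len 3), cursors c1@1 c2@3 c3@3, authorship ...
After op 8 (insert('x')): buffer="zxhmxx" (len 6), cursors c1@2 c2@6 c3@6, authorship .1..23
Authorship (.=original, N=cursor N): . 1 . . 2 3
Index 5: author = 3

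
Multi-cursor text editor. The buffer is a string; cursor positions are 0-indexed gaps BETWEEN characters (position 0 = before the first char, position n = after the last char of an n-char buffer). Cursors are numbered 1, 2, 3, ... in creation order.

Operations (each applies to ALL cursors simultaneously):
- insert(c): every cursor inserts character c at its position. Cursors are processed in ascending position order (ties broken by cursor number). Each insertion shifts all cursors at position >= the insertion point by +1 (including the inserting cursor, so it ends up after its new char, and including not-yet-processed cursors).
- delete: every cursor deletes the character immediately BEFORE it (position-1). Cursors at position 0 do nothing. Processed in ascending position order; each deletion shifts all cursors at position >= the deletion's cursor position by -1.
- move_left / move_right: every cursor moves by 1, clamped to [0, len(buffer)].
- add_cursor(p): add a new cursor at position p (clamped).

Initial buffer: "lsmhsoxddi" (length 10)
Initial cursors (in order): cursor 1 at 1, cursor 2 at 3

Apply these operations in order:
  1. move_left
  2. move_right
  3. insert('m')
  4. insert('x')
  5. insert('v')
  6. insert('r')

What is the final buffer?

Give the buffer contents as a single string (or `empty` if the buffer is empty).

After op 1 (move_left): buffer="lsmhsoxddi" (len 10), cursors c1@0 c2@2, authorship ..........
After op 2 (move_right): buffer="lsmhsoxddi" (len 10), cursors c1@1 c2@3, authorship ..........
After op 3 (insert('m')): buffer="lmsmmhsoxddi" (len 12), cursors c1@2 c2@5, authorship .1..2.......
After op 4 (insert('x')): buffer="lmxsmmxhsoxddi" (len 14), cursors c1@3 c2@7, authorship .11..22.......
After op 5 (insert('v')): buffer="lmxvsmmxvhsoxddi" (len 16), cursors c1@4 c2@9, authorship .111..222.......
After op 6 (insert('r')): buffer="lmxvrsmmxvrhsoxddi" (len 18), cursors c1@5 c2@11, authorship .1111..2222.......

Answer: lmxvrsmmxvrhsoxddi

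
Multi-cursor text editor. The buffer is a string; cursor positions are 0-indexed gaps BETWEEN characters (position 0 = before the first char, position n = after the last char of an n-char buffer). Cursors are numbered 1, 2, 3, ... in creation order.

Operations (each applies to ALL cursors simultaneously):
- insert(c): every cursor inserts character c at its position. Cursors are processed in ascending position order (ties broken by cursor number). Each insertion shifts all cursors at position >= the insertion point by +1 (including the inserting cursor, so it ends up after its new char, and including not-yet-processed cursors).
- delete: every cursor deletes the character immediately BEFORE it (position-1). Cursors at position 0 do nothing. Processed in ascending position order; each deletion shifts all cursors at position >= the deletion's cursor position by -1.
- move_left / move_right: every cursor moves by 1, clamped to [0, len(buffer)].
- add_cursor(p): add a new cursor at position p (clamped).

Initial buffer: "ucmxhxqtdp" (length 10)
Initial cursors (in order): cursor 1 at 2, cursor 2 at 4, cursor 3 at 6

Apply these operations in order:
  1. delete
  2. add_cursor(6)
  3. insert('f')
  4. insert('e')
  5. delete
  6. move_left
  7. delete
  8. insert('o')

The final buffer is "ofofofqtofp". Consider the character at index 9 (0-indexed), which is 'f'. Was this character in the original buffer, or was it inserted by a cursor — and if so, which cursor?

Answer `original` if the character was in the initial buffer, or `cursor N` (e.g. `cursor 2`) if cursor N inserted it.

After op 1 (delete): buffer="umhqtdp" (len 7), cursors c1@1 c2@2 c3@3, authorship .......
After op 2 (add_cursor(6)): buffer="umhqtdp" (len 7), cursors c1@1 c2@2 c3@3 c4@6, authorship .......
After op 3 (insert('f')): buffer="ufmfhfqtdfp" (len 11), cursors c1@2 c2@4 c3@6 c4@10, authorship .1.2.3...4.
After op 4 (insert('e')): buffer="ufemfehfeqtdfep" (len 15), cursors c1@3 c2@6 c3@9 c4@14, authorship .11.22.33...44.
After op 5 (delete): buffer="ufmfhfqtdfp" (len 11), cursors c1@2 c2@4 c3@6 c4@10, authorship .1.2.3...4.
After op 6 (move_left): buffer="ufmfhfqtdfp" (len 11), cursors c1@1 c2@3 c3@5 c4@9, authorship .1.2.3...4.
After op 7 (delete): buffer="fffqtfp" (len 7), cursors c1@0 c2@1 c3@2 c4@5, authorship 123..4.
After op 8 (insert('o')): buffer="ofofofqtofp" (len 11), cursors c1@1 c2@3 c3@5 c4@9, authorship 112233..44.
Authorship (.=original, N=cursor N): 1 1 2 2 3 3 . . 4 4 .
Index 9: author = 4

Answer: cursor 4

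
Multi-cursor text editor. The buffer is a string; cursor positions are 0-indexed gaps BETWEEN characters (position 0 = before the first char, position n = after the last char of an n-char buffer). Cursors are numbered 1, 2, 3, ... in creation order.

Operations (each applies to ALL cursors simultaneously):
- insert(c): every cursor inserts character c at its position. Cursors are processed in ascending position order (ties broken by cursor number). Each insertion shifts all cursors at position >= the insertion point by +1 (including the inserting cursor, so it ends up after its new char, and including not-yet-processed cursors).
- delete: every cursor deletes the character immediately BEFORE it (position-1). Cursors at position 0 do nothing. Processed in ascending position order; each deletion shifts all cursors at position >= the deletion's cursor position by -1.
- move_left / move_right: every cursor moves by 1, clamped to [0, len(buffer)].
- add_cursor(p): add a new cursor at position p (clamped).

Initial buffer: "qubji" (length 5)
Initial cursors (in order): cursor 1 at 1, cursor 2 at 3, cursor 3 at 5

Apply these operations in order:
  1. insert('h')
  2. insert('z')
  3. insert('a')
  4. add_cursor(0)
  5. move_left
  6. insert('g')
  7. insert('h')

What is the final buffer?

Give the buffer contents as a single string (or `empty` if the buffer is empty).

After op 1 (insert('h')): buffer="qhubhjih" (len 8), cursors c1@2 c2@5 c3@8, authorship .1..2..3
After op 2 (insert('z')): buffer="qhzubhzjihz" (len 11), cursors c1@3 c2@7 c3@11, authorship .11..22..33
After op 3 (insert('a')): buffer="qhzaubhzajihza" (len 14), cursors c1@4 c2@9 c3@14, authorship .111..222..333
After op 4 (add_cursor(0)): buffer="qhzaubhzajihza" (len 14), cursors c4@0 c1@4 c2@9 c3@14, authorship .111..222..333
After op 5 (move_left): buffer="qhzaubhzajihza" (len 14), cursors c4@0 c1@3 c2@8 c3@13, authorship .111..222..333
After op 6 (insert('g')): buffer="gqhzgaubhzgajihzga" (len 18), cursors c4@1 c1@5 c2@11 c3@17, authorship 4.1111..2222..3333
After op 7 (insert('h')): buffer="ghqhzghaubhzghajihzgha" (len 22), cursors c4@2 c1@7 c2@14 c3@21, authorship 44.11111..22222..33333

Answer: ghqhzghaubhzghajihzgha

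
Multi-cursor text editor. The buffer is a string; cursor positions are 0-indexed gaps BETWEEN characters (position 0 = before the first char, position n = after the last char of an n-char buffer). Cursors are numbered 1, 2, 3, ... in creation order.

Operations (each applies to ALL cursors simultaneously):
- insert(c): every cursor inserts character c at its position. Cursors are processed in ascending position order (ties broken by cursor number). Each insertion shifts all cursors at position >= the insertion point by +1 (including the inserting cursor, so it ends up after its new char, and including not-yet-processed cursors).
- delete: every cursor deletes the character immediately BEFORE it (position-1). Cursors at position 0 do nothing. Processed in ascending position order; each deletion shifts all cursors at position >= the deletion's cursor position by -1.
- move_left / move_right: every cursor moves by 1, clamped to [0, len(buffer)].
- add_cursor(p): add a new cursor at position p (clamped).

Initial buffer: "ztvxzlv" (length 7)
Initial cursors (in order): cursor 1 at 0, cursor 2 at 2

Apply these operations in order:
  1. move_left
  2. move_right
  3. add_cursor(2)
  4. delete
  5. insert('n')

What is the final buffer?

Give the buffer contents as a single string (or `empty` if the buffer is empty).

After op 1 (move_left): buffer="ztvxzlv" (len 7), cursors c1@0 c2@1, authorship .......
After op 2 (move_right): buffer="ztvxzlv" (len 7), cursors c1@1 c2@2, authorship .......
After op 3 (add_cursor(2)): buffer="ztvxzlv" (len 7), cursors c1@1 c2@2 c3@2, authorship .......
After op 4 (delete): buffer="vxzlv" (len 5), cursors c1@0 c2@0 c3@0, authorship .....
After op 5 (insert('n')): buffer="nnnvxzlv" (len 8), cursors c1@3 c2@3 c3@3, authorship 123.....

Answer: nnnvxzlv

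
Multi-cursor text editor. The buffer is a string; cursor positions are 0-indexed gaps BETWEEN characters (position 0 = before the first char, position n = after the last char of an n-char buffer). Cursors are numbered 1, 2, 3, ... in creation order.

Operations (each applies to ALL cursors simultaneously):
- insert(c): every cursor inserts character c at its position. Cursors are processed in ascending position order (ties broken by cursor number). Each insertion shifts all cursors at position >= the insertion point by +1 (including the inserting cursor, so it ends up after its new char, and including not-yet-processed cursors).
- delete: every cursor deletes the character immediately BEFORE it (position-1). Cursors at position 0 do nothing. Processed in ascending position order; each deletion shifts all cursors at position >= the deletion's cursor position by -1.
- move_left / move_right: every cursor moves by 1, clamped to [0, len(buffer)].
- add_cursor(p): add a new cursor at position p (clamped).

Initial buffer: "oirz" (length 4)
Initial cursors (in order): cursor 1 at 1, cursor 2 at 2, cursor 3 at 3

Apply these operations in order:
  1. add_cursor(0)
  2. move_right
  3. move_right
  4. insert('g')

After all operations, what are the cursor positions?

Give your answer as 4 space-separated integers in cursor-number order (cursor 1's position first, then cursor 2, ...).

After op 1 (add_cursor(0)): buffer="oirz" (len 4), cursors c4@0 c1@1 c2@2 c3@3, authorship ....
After op 2 (move_right): buffer="oirz" (len 4), cursors c4@1 c1@2 c2@3 c3@4, authorship ....
After op 3 (move_right): buffer="oirz" (len 4), cursors c4@2 c1@3 c2@4 c3@4, authorship ....
After op 4 (insert('g')): buffer="oigrgzgg" (len 8), cursors c4@3 c1@5 c2@8 c3@8, authorship ..4.1.23

Answer: 5 8 8 3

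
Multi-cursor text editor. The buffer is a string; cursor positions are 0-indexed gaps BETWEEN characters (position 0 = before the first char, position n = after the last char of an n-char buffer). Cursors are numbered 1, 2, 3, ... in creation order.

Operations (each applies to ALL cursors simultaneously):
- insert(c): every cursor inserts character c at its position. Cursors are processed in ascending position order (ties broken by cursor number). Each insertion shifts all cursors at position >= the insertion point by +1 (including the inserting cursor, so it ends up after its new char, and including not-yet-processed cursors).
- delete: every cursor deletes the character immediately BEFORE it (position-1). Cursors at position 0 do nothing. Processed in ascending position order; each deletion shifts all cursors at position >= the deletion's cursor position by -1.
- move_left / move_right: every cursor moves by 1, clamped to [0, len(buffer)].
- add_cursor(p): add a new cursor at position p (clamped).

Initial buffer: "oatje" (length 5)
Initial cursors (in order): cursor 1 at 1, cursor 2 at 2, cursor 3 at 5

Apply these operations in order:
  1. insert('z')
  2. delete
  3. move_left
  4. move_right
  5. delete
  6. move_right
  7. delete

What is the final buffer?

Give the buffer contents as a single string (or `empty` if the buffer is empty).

Answer: empty

Derivation:
After op 1 (insert('z')): buffer="ozaztjez" (len 8), cursors c1@2 c2@4 c3@8, authorship .1.2...3
After op 2 (delete): buffer="oatje" (len 5), cursors c1@1 c2@2 c3@5, authorship .....
After op 3 (move_left): buffer="oatje" (len 5), cursors c1@0 c2@1 c3@4, authorship .....
After op 4 (move_right): buffer="oatje" (len 5), cursors c1@1 c2@2 c3@5, authorship .....
After op 5 (delete): buffer="tj" (len 2), cursors c1@0 c2@0 c3@2, authorship ..
After op 6 (move_right): buffer="tj" (len 2), cursors c1@1 c2@1 c3@2, authorship ..
After op 7 (delete): buffer="" (len 0), cursors c1@0 c2@0 c3@0, authorship 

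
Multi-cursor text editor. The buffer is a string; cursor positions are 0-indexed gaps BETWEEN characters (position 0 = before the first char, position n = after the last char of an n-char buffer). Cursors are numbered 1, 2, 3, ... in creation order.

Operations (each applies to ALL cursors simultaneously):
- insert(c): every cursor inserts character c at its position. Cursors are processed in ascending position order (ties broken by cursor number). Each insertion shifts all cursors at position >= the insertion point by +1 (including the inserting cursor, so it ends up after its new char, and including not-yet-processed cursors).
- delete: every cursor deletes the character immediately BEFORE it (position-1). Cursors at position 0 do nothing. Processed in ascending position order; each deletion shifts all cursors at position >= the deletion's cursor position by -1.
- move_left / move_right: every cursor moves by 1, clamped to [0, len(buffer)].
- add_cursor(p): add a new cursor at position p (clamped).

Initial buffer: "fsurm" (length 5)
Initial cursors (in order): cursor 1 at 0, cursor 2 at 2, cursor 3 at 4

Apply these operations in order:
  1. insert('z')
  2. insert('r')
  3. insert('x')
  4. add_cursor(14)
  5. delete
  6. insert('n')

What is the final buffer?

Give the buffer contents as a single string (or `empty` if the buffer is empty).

Answer: zrnfszrnurzrnn

Derivation:
After op 1 (insert('z')): buffer="zfszurzm" (len 8), cursors c1@1 c2@4 c3@7, authorship 1..2..3.
After op 2 (insert('r')): buffer="zrfszrurzrm" (len 11), cursors c1@2 c2@6 c3@10, authorship 11..22..33.
After op 3 (insert('x')): buffer="zrxfszrxurzrxm" (len 14), cursors c1@3 c2@8 c3@13, authorship 111..222..333.
After op 4 (add_cursor(14)): buffer="zrxfszrxurzrxm" (len 14), cursors c1@3 c2@8 c3@13 c4@14, authorship 111..222..333.
After op 5 (delete): buffer="zrfszrurzr" (len 10), cursors c1@2 c2@6 c3@10 c4@10, authorship 11..22..33
After op 6 (insert('n')): buffer="zrnfszrnurzrnn" (len 14), cursors c1@3 c2@8 c3@14 c4@14, authorship 111..222..3334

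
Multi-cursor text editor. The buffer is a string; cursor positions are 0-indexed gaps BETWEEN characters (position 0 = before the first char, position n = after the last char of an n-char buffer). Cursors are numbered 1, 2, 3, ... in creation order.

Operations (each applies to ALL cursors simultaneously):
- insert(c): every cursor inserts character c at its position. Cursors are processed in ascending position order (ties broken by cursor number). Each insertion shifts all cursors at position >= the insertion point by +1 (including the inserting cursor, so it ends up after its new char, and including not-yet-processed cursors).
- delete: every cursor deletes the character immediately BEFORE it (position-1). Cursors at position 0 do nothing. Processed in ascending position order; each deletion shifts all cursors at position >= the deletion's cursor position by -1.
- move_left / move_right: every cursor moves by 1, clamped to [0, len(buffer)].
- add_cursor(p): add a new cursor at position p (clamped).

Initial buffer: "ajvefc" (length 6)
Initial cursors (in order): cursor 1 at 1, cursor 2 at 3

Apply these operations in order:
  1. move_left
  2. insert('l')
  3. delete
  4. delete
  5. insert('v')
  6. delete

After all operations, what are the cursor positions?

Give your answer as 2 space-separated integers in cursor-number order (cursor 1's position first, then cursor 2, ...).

After op 1 (move_left): buffer="ajvefc" (len 6), cursors c1@0 c2@2, authorship ......
After op 2 (insert('l')): buffer="lajlvefc" (len 8), cursors c1@1 c2@4, authorship 1..2....
After op 3 (delete): buffer="ajvefc" (len 6), cursors c1@0 c2@2, authorship ......
After op 4 (delete): buffer="avefc" (len 5), cursors c1@0 c2@1, authorship .....
After op 5 (insert('v')): buffer="vavvefc" (len 7), cursors c1@1 c2@3, authorship 1.2....
After op 6 (delete): buffer="avefc" (len 5), cursors c1@0 c2@1, authorship .....

Answer: 0 1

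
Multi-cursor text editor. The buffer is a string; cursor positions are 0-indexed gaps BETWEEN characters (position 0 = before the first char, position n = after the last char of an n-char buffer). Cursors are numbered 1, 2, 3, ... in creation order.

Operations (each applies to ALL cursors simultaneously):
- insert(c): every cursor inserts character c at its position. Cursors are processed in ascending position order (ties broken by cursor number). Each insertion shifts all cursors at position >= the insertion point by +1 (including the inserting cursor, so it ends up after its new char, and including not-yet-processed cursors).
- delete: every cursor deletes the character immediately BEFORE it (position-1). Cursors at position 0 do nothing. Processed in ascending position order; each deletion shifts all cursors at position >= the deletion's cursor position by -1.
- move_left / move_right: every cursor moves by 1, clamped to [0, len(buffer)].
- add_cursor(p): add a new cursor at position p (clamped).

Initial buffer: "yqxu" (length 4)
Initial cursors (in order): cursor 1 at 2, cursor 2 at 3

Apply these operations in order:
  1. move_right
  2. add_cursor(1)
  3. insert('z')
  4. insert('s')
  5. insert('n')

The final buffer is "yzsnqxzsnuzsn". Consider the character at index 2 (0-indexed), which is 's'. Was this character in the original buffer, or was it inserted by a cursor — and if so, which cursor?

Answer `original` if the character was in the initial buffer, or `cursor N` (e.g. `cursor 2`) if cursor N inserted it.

Answer: cursor 3

Derivation:
After op 1 (move_right): buffer="yqxu" (len 4), cursors c1@3 c2@4, authorship ....
After op 2 (add_cursor(1)): buffer="yqxu" (len 4), cursors c3@1 c1@3 c2@4, authorship ....
After op 3 (insert('z')): buffer="yzqxzuz" (len 7), cursors c3@2 c1@5 c2@7, authorship .3..1.2
After op 4 (insert('s')): buffer="yzsqxzsuzs" (len 10), cursors c3@3 c1@7 c2@10, authorship .33..11.22
After op 5 (insert('n')): buffer="yzsnqxzsnuzsn" (len 13), cursors c3@4 c1@9 c2@13, authorship .333..111.222
Authorship (.=original, N=cursor N): . 3 3 3 . . 1 1 1 . 2 2 2
Index 2: author = 3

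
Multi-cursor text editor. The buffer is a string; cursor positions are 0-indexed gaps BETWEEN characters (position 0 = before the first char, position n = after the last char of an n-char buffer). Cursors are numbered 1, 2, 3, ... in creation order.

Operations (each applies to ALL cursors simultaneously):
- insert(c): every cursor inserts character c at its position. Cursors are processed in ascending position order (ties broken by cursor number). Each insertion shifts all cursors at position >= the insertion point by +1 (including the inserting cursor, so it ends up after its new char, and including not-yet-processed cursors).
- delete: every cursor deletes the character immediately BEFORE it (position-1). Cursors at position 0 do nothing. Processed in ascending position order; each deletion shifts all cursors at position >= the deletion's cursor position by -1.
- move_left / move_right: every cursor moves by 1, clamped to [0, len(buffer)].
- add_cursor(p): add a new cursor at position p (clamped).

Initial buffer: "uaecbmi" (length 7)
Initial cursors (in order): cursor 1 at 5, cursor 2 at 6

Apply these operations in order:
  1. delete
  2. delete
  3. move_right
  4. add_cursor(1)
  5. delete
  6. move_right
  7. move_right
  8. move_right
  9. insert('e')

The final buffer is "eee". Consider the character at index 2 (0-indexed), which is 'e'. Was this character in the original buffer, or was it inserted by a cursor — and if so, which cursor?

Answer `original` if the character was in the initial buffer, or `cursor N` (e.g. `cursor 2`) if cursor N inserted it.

Answer: cursor 3

Derivation:
After op 1 (delete): buffer="uaeci" (len 5), cursors c1@4 c2@4, authorship .....
After op 2 (delete): buffer="uai" (len 3), cursors c1@2 c2@2, authorship ...
After op 3 (move_right): buffer="uai" (len 3), cursors c1@3 c2@3, authorship ...
After op 4 (add_cursor(1)): buffer="uai" (len 3), cursors c3@1 c1@3 c2@3, authorship ...
After op 5 (delete): buffer="" (len 0), cursors c1@0 c2@0 c3@0, authorship 
After op 6 (move_right): buffer="" (len 0), cursors c1@0 c2@0 c3@0, authorship 
After op 7 (move_right): buffer="" (len 0), cursors c1@0 c2@0 c3@0, authorship 
After op 8 (move_right): buffer="" (len 0), cursors c1@0 c2@0 c3@0, authorship 
After op 9 (insert('e')): buffer="eee" (len 3), cursors c1@3 c2@3 c3@3, authorship 123
Authorship (.=original, N=cursor N): 1 2 3
Index 2: author = 3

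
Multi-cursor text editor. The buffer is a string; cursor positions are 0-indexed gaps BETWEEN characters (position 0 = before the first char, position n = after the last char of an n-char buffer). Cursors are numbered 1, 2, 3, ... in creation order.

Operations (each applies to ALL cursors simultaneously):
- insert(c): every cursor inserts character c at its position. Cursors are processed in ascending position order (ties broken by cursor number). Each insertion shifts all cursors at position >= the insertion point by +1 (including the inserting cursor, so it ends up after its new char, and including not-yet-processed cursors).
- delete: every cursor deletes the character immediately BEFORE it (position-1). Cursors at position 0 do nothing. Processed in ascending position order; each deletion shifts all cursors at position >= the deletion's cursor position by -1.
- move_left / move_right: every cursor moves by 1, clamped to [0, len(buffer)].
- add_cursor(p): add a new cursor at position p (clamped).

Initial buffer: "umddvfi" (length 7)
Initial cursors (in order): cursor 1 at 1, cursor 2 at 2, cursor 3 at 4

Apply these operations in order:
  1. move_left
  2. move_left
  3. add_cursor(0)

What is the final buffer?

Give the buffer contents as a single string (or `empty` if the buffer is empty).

Answer: umddvfi

Derivation:
After op 1 (move_left): buffer="umddvfi" (len 7), cursors c1@0 c2@1 c3@3, authorship .......
After op 2 (move_left): buffer="umddvfi" (len 7), cursors c1@0 c2@0 c3@2, authorship .......
After op 3 (add_cursor(0)): buffer="umddvfi" (len 7), cursors c1@0 c2@0 c4@0 c3@2, authorship .......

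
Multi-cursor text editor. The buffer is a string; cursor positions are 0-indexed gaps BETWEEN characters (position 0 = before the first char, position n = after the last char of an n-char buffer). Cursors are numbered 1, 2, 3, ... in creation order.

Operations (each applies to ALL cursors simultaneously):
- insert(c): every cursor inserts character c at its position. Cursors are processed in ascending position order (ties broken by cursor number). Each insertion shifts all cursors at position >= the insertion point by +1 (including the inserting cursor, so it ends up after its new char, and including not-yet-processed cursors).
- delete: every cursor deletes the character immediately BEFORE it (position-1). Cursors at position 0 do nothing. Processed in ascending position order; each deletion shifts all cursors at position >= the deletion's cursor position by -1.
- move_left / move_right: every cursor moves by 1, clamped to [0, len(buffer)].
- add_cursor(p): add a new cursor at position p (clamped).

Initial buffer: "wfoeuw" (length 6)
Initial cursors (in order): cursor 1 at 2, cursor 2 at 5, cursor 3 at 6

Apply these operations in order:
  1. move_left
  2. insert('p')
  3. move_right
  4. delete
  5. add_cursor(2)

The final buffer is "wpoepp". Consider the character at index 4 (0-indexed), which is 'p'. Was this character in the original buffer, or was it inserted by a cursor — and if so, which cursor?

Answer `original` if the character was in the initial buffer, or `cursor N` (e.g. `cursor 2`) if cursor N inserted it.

After op 1 (move_left): buffer="wfoeuw" (len 6), cursors c1@1 c2@4 c3@5, authorship ......
After op 2 (insert('p')): buffer="wpfoepupw" (len 9), cursors c1@2 c2@6 c3@8, authorship .1...2.3.
After op 3 (move_right): buffer="wpfoepupw" (len 9), cursors c1@3 c2@7 c3@9, authorship .1...2.3.
After op 4 (delete): buffer="wpoepp" (len 6), cursors c1@2 c2@5 c3@6, authorship .1..23
After op 5 (add_cursor(2)): buffer="wpoepp" (len 6), cursors c1@2 c4@2 c2@5 c3@6, authorship .1..23
Authorship (.=original, N=cursor N): . 1 . . 2 3
Index 4: author = 2

Answer: cursor 2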